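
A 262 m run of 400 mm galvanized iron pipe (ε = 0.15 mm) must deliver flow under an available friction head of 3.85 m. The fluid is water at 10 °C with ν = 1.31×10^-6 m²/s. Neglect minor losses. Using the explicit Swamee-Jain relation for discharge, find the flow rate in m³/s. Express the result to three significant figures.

Q ≈ 0.333 m³/s

Swamee-Jain (Type II): Q = -0.965·√(gD⁵h_f/L)·ln[ε/(3.7D) + √(3.17ν²L/(gD³h_f))]
√(gD⁵h_f/L) = √(9.81·0.400⁵·3.85/262) = 0.03842
ε/(3.7D) = 1.01×10^-4; √(3.17ν²L/(gD³h_f)) = 2.43×10^-5
Q = -0.965·0.03842·ln(1.256×10^-4) = 0.3330 m³/s
Check: V = 2.65 m/s, Re = 8.09×10^5, f = 0.01653, h_f = 3.87 m ≈ 3.85 m ✓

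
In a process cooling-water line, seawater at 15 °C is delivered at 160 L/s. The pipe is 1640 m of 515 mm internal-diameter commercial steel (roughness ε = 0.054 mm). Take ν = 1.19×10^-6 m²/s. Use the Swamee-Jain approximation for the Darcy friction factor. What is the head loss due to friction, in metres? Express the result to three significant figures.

h_f ≈ 1.46 m

V = 4Q/(πD²) = 4·0.160/(π·0.515²) = 0.7681 m/s
Re = VD/ν = 0.7681·0.515/1.19×10^-6 = 3.32×10^5 → turbulent
ε/D = 0.054/515 = 1.05×10^-4
Swamee-Jain: f = 0.01527
h_f = f(L/D)V²/(2g) = 0.01527·(1640/0.515)·0.7681²/(2·9.81) = 1.462 m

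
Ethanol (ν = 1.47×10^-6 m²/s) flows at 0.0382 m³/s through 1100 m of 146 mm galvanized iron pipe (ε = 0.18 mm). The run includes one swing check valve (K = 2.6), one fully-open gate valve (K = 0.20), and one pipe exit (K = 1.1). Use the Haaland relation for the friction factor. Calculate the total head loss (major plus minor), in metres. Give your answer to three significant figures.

V = 4Q/(πD²) = 2.282 m/s; V²/2g = 0.2654 m
Re = 2.27×10^5, ε/D = 0.00123 → f = 0.02168 (Haaland)
Major: h_f = f(L/D)·V²/2g = 0.02168·7534·0.2654 = 43.34 m
Minor: ΣK = 3.90; h_m = ΣK·V²/2g = 1.035 m
Total H_L = 43.34 + 1.035 = 44.38 m

H_L ≈ 44.4 m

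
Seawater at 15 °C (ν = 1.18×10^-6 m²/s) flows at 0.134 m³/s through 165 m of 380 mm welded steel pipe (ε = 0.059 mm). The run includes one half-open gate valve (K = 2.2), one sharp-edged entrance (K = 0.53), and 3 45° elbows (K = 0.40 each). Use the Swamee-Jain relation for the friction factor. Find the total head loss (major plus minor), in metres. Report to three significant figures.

V = 4Q/(πD²) = 1.182 m/s; V²/2g = 0.07115 m
Re = 3.80×10^5, ε/D = 1.55×10^-4 → f = 0.01550 (Swamee-Jain)
Major: h_f = f(L/D)·V²/2g = 0.01550·434.2·0.07115 = 0.4790 m
Minor: ΣK = 3.93; h_m = ΣK·V²/2g = 0.2796 m
Total H_L = 0.4790 + 0.2796 = 0.7587 m

H_L ≈ 0.759 m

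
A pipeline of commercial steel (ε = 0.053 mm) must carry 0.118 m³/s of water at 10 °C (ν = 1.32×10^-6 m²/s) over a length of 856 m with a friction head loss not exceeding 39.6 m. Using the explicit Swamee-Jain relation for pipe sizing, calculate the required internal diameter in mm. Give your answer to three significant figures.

Swamee-Jain (Type III): D = 0.66·[ε^1.25·(LQ²/(gh_f))^4.75 + ν·Q^9.4·(L/(gh_f))^5.2]^0.04
LQ²/(gh_f) = 0.03068; L/(gh_f) = 2.203
Term 1 = ε^1.25·(…)^4.75 = 2.94×10^-13; Term 2 = ν·Q^9.4·(…)^5.2 = 1.52×10^-13
D = 0.66·(2.94×10^-13 + 1.52×10^-13)^0.04 = 0.2116 m = 212 mm
Check: V = 3.36 m/s, Re = 5.38×10^5, f = 0.01588, h_f = 36.9 m ≈ 39.6 m ✓

D ≈ 212 mm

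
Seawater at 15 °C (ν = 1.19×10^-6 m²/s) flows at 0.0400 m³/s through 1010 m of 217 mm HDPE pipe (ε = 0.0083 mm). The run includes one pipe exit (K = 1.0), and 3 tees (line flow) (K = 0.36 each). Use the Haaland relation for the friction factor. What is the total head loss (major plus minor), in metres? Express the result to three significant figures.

V = 4Q/(πD²) = 1.082 m/s; V²/2g = 0.05962 m
Re = 1.97×10^5, ε/D = 3.82×10^-5 → f = 0.01579 (Haaland)
Major: h_f = f(L/D)·V²/2g = 0.01579·4654·0.05962 = 4.382 m
Minor: ΣK = 2.08; h_m = ΣK·V²/2g = 0.1240 m
Total H_L = 4.382 + 0.1240 = 4.506 m

H_L ≈ 4.51 m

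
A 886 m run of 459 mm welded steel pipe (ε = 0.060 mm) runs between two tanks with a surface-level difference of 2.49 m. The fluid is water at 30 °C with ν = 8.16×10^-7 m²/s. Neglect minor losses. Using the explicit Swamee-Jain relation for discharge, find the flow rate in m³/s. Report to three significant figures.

Swamee-Jain (Type II): Q = -0.965·√(gD⁵h_f/L)·ln[ε/(3.7D) + √(3.17ν²L/(gD³h_f))]
√(gD⁵h_f/L) = √(9.81·0.459⁵·2.49/886) = 0.02370
ε/(3.7D) = 3.53×10^-5; √(3.17ν²L/(gD³h_f)) = 2.81×10^-5
Q = -0.965·0.02370·ln(6.347×10^-5) = 0.2210 m³/s
Check: V = 1.34 m/s, Re = 7.51×10^5, f = 0.01425, h_f = 2.50 m ≈ 2.49 m ✓

Q ≈ 0.221 m³/s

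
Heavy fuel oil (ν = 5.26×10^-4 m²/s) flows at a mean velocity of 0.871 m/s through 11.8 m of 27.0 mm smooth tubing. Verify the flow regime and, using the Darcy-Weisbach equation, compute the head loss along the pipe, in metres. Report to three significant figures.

Re = VD/ν = 0.871·0.02700/5.26×10^-4 = 44.7 → laminar (Re < 2300)
f = 64/Re = 1.431
h_f = f(L/D)V²/(2g) = 1.431·(11.8/0.02700)·0.871²/(2·9.81) = 24.19 m

h_f ≈ 24.2 m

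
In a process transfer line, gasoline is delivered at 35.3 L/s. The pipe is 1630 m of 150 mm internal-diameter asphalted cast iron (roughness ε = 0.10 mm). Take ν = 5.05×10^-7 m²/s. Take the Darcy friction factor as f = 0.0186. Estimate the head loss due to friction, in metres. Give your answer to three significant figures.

V = 4Q/(πD²) = 4·0.0353/(π·0.150²) = 1.998 m/s
h_f = f(L/D)V²/(2g) = 0.01860·(1630/0.150)·1.998²/(2·9.81) = 41.11 m

h_f ≈ 41.1 m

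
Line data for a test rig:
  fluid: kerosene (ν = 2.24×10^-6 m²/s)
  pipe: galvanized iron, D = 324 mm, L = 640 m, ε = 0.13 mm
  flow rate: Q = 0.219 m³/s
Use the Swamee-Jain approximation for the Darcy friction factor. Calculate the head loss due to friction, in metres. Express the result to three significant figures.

V = 4Q/(πD²) = 4·0.219/(π·0.324²) = 2.656 m/s
Re = VD/ν = 2.656·0.324/2.24×10^-6 = 3.84×10^5 → turbulent
ε/D = 0.13/324 = 4.01×10^-4
Swamee-Jain: f = 0.01741
h_f = f(L/D)V²/(2g) = 0.01741·(640/0.324)·2.656²/(2·9.81) = 12.37 m

h_f ≈ 12.4 m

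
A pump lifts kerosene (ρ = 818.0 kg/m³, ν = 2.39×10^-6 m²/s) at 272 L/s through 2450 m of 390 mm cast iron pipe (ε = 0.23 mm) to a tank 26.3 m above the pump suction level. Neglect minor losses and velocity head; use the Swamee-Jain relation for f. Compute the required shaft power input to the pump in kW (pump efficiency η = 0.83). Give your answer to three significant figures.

P_shaft ≈ 150 kW

V = 4Q/(πD²) = 2.277 m/s; Re = 3.72×10^5; ε/D = 5.90×10^-4; f = 0.01859
h_f = f(L/D)V²/2g = 30.86 m
Total head H = z + h_f = 26.3 + 30.86 = 57.16 m
P_hyd = ρgQH = 818.0·9.81·0.272·57.16 = 124.8 kW
P_shaft = P_hyd/η = 124.8/0.83 = 150.3 kW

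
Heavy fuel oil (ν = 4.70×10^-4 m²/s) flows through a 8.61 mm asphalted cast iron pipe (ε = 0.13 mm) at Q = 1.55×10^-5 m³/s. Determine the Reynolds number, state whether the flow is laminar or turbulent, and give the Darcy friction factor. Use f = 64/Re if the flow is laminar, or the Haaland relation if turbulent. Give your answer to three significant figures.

Re ≈ 4.88; laminar; f = 64/Re ≈ 13.1

V = 4Q/(πD²) = 0.2662 m/s
Re = VD/ν = 0.2662·0.00861/4.70×10^-4 = 4.88
Re < 2300 → laminar → f = 64/Re = 13.12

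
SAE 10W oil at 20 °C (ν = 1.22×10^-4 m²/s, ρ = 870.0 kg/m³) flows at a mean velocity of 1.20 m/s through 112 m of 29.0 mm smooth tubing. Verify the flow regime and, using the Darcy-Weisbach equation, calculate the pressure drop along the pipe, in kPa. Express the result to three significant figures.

Re = VD/ν = 1.20·0.02900/1.22×10^-4 = 285 → laminar (Re < 2300)
f = 64/Re = 0.2244
h_f = f(L/D)V²/(2g) = 0.2244·(112/0.02900)·1.20²/(2·9.81) = 63.60 m
Δp = ρg·h_f = 870.0·9.81·63.60 = 542.8 kPa

Δp ≈ 543 kPa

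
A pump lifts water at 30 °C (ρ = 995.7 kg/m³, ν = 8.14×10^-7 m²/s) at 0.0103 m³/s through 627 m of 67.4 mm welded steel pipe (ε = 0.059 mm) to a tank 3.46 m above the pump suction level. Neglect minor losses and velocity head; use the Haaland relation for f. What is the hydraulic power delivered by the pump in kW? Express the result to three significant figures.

P_hyd ≈ 8.38 kW

V = 4Q/(πD²) = 2.887 m/s; Re = 2.39×10^5; ε/D = 8.75×10^-4; f = 0.02020
h_f = f(L/D)V²/2g = 79.81 m
Total head H = z + h_f = 3.46 + 79.81 = 83.27 m
P_hyd = ρgQH = 995.7·9.81·0.0103·83.27 = 8.378 kW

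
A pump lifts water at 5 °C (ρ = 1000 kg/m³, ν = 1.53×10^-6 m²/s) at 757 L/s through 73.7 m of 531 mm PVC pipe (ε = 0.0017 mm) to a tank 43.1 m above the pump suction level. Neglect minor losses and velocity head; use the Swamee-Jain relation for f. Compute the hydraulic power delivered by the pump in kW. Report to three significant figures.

V = 4Q/(πD²) = 3.418 m/s; Re = 1.19×10^6; ε/D = 3.20×10^-6; f = 0.01137
h_f = f(L/D)V²/2g = 0.9399 m
Total head H = z + h_f = 43.1 + 0.9399 = 44.04 m
P_hyd = ρgQH = 1000·9.81·0.757·44.04 = 327.0 kW

P_hyd ≈ 327 kW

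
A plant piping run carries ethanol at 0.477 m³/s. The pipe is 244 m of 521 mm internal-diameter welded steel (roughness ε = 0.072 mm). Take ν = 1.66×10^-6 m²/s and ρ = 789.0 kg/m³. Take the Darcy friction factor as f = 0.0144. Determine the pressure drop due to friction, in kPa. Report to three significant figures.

V = 4Q/(πD²) = 4·0.477/(π·0.521²) = 2.237 m/s
h_f = f(L/D)V²/(2g) = 0.01440·(244/0.521)·2.237²/(2·9.81) = 1.721 m
Δp = ρg·h_f = 789.0·9.81·1.721 = 13.32 kPa

Δp ≈ 13.3 kPa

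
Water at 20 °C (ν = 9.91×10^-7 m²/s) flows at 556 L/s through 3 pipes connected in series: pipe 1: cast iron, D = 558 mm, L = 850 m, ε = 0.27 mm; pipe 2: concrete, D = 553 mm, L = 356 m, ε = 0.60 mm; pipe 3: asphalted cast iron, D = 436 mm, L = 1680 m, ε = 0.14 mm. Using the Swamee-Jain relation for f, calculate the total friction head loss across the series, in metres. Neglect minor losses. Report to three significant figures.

H ≈ 53.1 m

Pipe 1: V = 2.274 m/s, Re = 1.28×10^6, ε/D = 4.84×10^-4, f = 0.01707, h_1 = f(L/D)V²/2g = 6.852 m
Pipe 2: V = 2.315 m/s, Re = 1.29×10^6, ε/D = 0.00108, f = 0.02033, h_2 = f(L/D)V²/2g = 3.575 m
Pipe 3: V = 3.724 m/s, Re = 1.64×10^6, ε/D = 3.21×10^-4, f = 0.01567, h_3 = f(L/D)V²/2g = 42.69 m
Series → Q common, losses add: H = Σh = 53.12 m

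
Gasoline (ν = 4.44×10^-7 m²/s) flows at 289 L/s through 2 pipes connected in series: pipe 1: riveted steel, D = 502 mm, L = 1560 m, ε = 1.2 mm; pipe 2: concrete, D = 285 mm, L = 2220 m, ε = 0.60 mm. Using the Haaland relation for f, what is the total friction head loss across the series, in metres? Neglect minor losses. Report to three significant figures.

Pipe 1: V = 1.460 m/s, Re = 1.65×10^6, ε/D = 0.00239, f = 0.02471, h_1 = f(L/D)V²/2g = 8.344 m
Pipe 2: V = 4.530 m/s, Re = 2.91×10^6, ε/D = 0.00211, f = 0.02384, h_2 = f(L/D)V²/2g = 194.3 m
Series → Q common, losses add: H = Σh = 202.6 m

H ≈ 203 m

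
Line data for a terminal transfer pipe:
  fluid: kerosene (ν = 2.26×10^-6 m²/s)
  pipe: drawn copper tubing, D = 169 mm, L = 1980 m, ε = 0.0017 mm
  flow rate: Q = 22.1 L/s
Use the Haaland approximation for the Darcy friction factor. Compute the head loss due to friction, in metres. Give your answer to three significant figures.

h_f ≈ 11.0 m

V = 4Q/(πD²) = 4·0.0221/(π·0.169²) = 0.9852 m/s
Re = VD/ν = 0.9852·0.169/2.26×10^-6 = 7.37×10^4 → turbulent
ε/D = 0.0017/169 = 1.01×10^-5
Haaland: f = 0.01905
h_f = f(L/D)V²/(2g) = 0.01905·(1980/0.169)·0.9852²/(2·9.81) = 11.04 m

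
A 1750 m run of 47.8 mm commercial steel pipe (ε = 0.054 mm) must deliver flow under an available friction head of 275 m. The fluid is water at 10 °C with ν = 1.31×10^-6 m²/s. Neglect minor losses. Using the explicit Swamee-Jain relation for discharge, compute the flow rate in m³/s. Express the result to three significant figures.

Swamee-Jain (Type II): Q = -0.965·√(gD⁵h_f/L)·ln[ε/(3.7D) + √(3.17ν²L/(gD³h_f))]
√(gD⁵h_f/L) = √(9.81·0.0478⁵·275/1750) = 6.202×10^-4
ε/(3.7D) = 3.05×10^-4; √(3.17ν²L/(gD³h_f)) = 1.80×10^-4
Q = -0.965·6.202×10^-4·ln(4.851×10^-4) = 0.004567 m³/s
Check: V = 2.55 m/s, Re = 9.29×10^4, f = 0.02293, h_f = 277 m ≈ 275 m ✓

Q ≈ 0.00457 m³/s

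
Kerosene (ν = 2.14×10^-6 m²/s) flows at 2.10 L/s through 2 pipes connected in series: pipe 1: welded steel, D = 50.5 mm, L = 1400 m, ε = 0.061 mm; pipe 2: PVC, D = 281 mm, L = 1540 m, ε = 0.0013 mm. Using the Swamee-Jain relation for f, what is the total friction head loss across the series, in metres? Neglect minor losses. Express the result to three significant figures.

Pipe 1: V = 1.048 m/s, Re = 2.47×10^4, ε/D = 0.00121, f = 0.02749, h_1 = f(L/D)V²/2g = 42.70 m
Pipe 2: V = 0.03386 m/s, Re = 4450, ε/D = 4.63×10^-6, f = 0.03924, h_2 = f(L/D)V²/2g = 0.01257 m
Series → Q common, losses add: H = Σh = 42.71 m

H ≈ 42.7 m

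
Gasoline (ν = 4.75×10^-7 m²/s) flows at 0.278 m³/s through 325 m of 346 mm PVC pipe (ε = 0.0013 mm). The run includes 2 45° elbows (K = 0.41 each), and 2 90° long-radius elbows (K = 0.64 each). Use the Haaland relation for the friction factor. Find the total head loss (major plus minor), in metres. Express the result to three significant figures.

H_L ≈ 5.26 m

V = 4Q/(πD²) = 2.957 m/s; V²/2g = 0.4456 m
Re = 2.15×10^6, ε/D = 3.76×10^-6 → f = 0.01033 (Haaland)
Major: h_f = f(L/D)·V²/2g = 0.01033·939.3·0.4456 = 4.325 m
Minor: ΣK = 2.10; h_m = ΣK·V²/2g = 0.9357 m
Total H_L = 4.325 + 0.9357 = 5.260 m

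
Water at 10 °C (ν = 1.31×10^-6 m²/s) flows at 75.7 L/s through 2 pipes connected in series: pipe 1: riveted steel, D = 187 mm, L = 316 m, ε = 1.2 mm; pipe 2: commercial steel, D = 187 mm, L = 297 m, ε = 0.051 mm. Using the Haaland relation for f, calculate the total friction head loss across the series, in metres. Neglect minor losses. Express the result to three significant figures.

H ≈ 31.6 m

Pipe 1: V = 2.756 m/s, Re = 3.93×10^5, ε/D = 0.00642, f = 0.03305, h_1 = f(L/D)V²/2g = 21.63 m
Pipe 2: V = 2.756 m/s, Re = 3.93×10^5, ε/D = 2.73×10^-4, f = 0.01622, h_2 = f(L/D)V²/2g = 9.974 m
Series → Q common, losses add: H = Σh = 31.60 m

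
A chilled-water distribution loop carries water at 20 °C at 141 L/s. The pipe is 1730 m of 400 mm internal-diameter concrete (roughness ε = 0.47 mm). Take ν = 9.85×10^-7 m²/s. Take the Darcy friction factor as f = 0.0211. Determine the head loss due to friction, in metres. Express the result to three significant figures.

h_f ≈ 5.86 m

V = 4Q/(πD²) = 4·0.141/(π·0.400²) = 1.122 m/s
h_f = f(L/D)V²/(2g) = 0.02110·(1730/0.400)·1.122²/(2·9.81) = 5.856 m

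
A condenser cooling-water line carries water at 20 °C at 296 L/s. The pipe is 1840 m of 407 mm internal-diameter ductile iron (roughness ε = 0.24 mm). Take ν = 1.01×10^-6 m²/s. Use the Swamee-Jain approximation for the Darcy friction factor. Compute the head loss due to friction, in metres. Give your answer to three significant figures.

h_f ≈ 21.4 m

V = 4Q/(πD²) = 4·0.296/(π·0.407²) = 2.275 m/s
Re = VD/ν = 2.275·0.407/1.01×10^-6 = 9.17×10^5 → turbulent
ε/D = 0.24/407 = 5.90×10^-4
Swamee-Jain: f = 0.01792
h_f = f(L/D)V²/(2g) = 0.01792·(1840/0.407)·2.275²/(2·9.81) = 21.38 m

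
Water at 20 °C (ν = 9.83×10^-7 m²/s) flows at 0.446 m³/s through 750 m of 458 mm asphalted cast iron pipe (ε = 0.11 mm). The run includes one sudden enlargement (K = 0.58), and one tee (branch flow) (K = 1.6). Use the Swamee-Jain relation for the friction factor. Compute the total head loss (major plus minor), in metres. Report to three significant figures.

V = 4Q/(πD²) = 2.707 m/s; V²/2g = 0.3735 m
Re = 1.26×10^6, ε/D = 2.40×10^-4 → f = 0.01503 (Swamee-Jain)
Major: h_f = f(L/D)·V²/2g = 0.01503·1638·0.3735 = 9.193 m
Minor: ΣK = 2.18; h_m = ΣK·V²/2g = 0.8143 m
Total H_L = 9.193 + 0.8143 = 10.01 m

H_L ≈ 10.0 m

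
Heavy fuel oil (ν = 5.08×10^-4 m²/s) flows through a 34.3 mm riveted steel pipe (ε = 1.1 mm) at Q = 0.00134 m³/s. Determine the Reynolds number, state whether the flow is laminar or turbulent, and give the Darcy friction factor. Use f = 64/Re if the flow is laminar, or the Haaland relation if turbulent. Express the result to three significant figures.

Re ≈ 97.9; laminar; f = 64/Re ≈ 0.654

V = 4Q/(πD²) = 1.450 m/s
Re = VD/ν = 1.450·0.0343/5.08×10^-4 = 97.9
Re < 2300 → laminar → f = 64/Re = 0.6536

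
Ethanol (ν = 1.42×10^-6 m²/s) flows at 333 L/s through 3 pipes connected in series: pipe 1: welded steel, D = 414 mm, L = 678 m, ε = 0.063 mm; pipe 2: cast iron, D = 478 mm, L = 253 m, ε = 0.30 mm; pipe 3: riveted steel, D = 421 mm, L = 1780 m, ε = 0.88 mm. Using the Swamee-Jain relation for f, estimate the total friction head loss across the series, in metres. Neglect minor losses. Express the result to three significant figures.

Pipe 1: V = 2.474 m/s, Re = 7.21×10^5, ε/D = 1.52×10^-4, f = 0.01456, h_1 = f(L/D)V²/2g = 7.436 m
Pipe 2: V = 1.856 m/s, Re = 6.25×10^5, ε/D = 6.28×10^-4, f = 0.01837, h_2 = f(L/D)V²/2g = 1.706 m
Pipe 3: V = 2.392 m/s, Re = 7.09×10^5, ε/D = 0.00209, f = 0.02404, h_3 = f(L/D)V²/2g = 29.65 m
Series → Q common, losses add: H = Σh = 38.79 m

H ≈ 38.8 m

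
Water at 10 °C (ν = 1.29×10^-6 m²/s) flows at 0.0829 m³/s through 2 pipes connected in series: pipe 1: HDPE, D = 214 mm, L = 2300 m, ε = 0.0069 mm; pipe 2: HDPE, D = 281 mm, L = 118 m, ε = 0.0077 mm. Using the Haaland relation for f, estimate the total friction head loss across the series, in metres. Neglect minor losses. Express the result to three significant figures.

Pipe 1: V = 2.305 m/s, Re = 3.82×10^5, ε/D = 3.22×10^-5, f = 0.01404, h_1 = f(L/D)V²/2g = 40.85 m
Pipe 2: V = 1.337 m/s, Re = 2.91×10^5, ε/D = 2.74×10^-5, f = 0.01465, h_2 = f(L/D)V²/2g = 0.5603 m
Series → Q common, losses add: H = Σh = 41.41 m

H ≈ 41.4 m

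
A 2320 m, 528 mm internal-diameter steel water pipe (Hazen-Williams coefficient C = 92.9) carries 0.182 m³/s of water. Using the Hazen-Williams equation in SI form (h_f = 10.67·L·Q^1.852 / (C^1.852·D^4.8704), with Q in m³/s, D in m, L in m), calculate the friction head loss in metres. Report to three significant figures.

h_f = 10.67·2320·0.182^1.852 / (92.9^1.852·0.528^4.8704) = 5.363 m

h_f ≈ 5.36 m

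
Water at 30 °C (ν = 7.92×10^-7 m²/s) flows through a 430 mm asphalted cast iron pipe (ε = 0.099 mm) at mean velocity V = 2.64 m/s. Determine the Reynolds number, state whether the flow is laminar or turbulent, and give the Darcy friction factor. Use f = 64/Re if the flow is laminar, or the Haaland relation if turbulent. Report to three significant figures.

Re = VD/ν = 2.640·0.430/7.92×10^-7 = 1.43×10^6
Re > 4000 → turbulent; ε/D = 2.30×10^-4
Haaland: f = 0.01471

Re ≈ 1.43×10^6; turbulent; f ≈ 0.0147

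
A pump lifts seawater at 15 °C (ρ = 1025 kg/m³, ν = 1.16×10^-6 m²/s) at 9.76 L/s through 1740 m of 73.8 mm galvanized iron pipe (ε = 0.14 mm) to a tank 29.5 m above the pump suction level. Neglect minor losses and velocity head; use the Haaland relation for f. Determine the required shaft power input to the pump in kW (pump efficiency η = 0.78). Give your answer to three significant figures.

P_shaft ≈ 22.8 kW

V = 4Q/(πD²) = 2.282 m/s; Re = 1.45×10^5; ε/D = 0.00190; f = 0.02424
h_f = f(L/D)V²/2g = 151.7 m
Total head H = z + h_f = 29.5 + 151.7 = 181.2 m
P_hyd = ρgQH = 1025·9.81·0.00976·181.2 = 17.78 kW
P_shaft = P_hyd/η = 17.78/0.78 = 22.79 kW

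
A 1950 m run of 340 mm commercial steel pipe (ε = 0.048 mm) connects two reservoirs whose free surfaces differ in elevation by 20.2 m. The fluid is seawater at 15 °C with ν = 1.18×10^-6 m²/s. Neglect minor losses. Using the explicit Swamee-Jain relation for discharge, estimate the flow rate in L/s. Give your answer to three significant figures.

Swamee-Jain (Type II): Q = -0.965·√(gD⁵h_f/L)·ln[ε/(3.7D) + √(3.17ν²L/(gD³h_f))]
√(gD⁵h_f/L) = √(9.81·0.340⁵·20.2/1950) = 0.02149
ε/(3.7D) = 3.82×10^-5; √(3.17ν²L/(gD³h_f)) = 3.32×10^-5
Q = -0.965·0.02149·ln(7.140×10^-5) = 0.1980 m³/s
Check: V = 2.18 m/s, Re = 6.28×10^5, f = 0.01460, h_f = 20.3 m ≈ 20.2 m ✓

Q ≈ 198 L/s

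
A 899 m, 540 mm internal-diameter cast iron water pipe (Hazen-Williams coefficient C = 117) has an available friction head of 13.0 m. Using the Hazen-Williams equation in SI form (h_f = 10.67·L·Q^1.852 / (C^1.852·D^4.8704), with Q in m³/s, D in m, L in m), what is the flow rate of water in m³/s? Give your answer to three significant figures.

Q ≈ 0.654 m³/s

Rearranging: Q = [h_f·C^1.852·D^4.8704 / (10.67·L)]^(1/1.852)
Q = [13.0·117^1.852·0.540^4.8704 / (10.67·899)]^0.540 = 0.6544 m³/s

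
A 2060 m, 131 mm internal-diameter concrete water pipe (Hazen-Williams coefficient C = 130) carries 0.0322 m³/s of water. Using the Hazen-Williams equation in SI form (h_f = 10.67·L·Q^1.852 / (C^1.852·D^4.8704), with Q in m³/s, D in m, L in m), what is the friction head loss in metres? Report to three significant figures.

h_f = 10.67·2060·0.0322^1.852 / (130^1.852·0.131^4.8704) = 91.79 m

h_f ≈ 91.8 m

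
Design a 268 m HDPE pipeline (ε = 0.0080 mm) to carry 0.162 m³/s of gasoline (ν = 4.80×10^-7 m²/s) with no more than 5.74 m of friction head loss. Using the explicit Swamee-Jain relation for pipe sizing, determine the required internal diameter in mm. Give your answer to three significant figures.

Swamee-Jain (Type III): D = 0.66·[ε^1.25·(LQ²/(gh_f))^4.75 + ν·Q^9.4·(L/(gh_f))^5.2]^0.04
LQ²/(gh_f) = 0.1249; L/(gh_f) = 4.759
Term 1 = ε^1.25·(…)^4.75 = 2.18×10^-11; Term 2 = ν·Q^9.4·(…)^5.2 = 5.94×10^-11
D = 0.66·(2.18×10^-11 + 5.94×10^-11)^0.04 = 0.2606 m = 261 mm
Check: V = 3.04 m/s, Re = 1.65×10^6, f = 0.01161, h_f = 5.62 m ≈ 5.74 m ✓

D ≈ 261 mm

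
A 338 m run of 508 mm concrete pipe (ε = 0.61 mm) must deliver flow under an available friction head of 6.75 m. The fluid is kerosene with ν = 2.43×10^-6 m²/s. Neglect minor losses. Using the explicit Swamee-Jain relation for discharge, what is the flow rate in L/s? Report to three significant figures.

Swamee-Jain (Type II): Q = -0.965·√(gD⁵h_f/L)·ln[ε/(3.7D) + √(3.17ν²L/(gD³h_f))]
√(gD⁵h_f/L) = √(9.81·0.508⁵·6.75/338) = 0.08141
ε/(3.7D) = 3.25×10^-4; √(3.17ν²L/(gD³h_f)) = 2.70×10^-5
Q = -0.965·0.08141·ln(3.515×10^-4) = 0.6248 m³/s
Check: V = 3.08 m/s, Re = 6.44×10^5, f = 0.02106, h_f = 6.79 m ≈ 6.75 m ✓

Q ≈ 625 L/s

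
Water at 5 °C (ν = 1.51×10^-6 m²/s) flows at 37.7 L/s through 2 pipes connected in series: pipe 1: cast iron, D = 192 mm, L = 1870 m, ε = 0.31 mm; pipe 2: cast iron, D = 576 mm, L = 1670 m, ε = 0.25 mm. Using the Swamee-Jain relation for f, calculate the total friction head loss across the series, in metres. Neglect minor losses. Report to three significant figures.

Pipe 1: V = 1.302 m/s, Re = 1.66×10^5, ε/D = 0.00161, f = 0.02355, h_1 = f(L/D)V²/2g = 19.82 m
Pipe 2: V = 0.1447 m/s, Re = 5.52×10^4, ε/D = 4.34×10^-4, f = 0.02202, h_2 = f(L/D)V²/2g = 0.06812 m
Series → Q common, losses add: H = Σh = 19.89 m

H ≈ 19.9 m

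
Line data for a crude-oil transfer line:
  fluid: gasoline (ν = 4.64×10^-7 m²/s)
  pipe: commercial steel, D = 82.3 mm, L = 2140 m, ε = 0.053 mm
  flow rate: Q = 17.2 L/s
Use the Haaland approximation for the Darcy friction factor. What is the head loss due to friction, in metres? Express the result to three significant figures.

V = 4Q/(πD²) = 4·0.0172/(π·0.0823²) = 3.233 m/s
Re = VD/ν = 3.233·0.0823/4.64×10^-7 = 5.73×10^5 → turbulent
ε/D = 0.053/82.3 = 6.44×10^-4
Haaland: f = 0.01835
h_f = f(L/D)V²/(2g) = 0.01835·(2140/0.0823)·3.233²/(2·9.81) = 254.2 m

h_f ≈ 254 m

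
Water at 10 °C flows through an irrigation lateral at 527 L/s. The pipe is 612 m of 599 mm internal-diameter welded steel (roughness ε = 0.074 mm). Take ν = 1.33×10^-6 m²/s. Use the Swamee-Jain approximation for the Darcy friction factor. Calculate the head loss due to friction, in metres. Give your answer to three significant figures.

V = 4Q/(πD²) = 4·0.527/(π·0.599²) = 1.870 m/s
Re = VD/ν = 1.870·0.599/1.33×10^-6 = 8.42×10^5 → turbulent
ε/D = 0.074/599 = 1.24×10^-4
Swamee-Jain: f = 0.01403
h_f = f(L/D)V²/(2g) = 0.01403·(612/0.599)·1.870²/(2·9.81) = 2.555 m

h_f ≈ 2.55 m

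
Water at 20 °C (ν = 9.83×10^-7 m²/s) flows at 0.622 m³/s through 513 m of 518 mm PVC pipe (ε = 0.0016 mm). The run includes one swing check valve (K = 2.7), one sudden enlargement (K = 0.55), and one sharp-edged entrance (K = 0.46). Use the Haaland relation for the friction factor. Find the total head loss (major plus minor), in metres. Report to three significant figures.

V = 4Q/(πD²) = 2.951 m/s; V²/2g = 0.4440 m
Re = 1.56×10^6, ε/D = 3.09×10^-6 → f = 0.01084 (Haaland)
Major: h_f = f(L/D)·V²/2g = 0.01084·990.3·0.4440 = 4.767 m
Minor: ΣK = 3.71; h_m = ΣK·V²/2g = 1.647 m
Total H_L = 4.767 + 1.647 = 6.414 m

H_L ≈ 6.41 m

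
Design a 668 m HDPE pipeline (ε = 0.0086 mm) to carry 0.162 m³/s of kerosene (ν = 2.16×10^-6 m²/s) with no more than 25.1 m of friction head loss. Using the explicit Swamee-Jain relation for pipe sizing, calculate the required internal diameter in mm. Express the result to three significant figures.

D ≈ 244 mm

Swamee-Jain (Type III): D = 0.66·[ε^1.25·(LQ²/(gh_f))^4.75 + ν·Q^9.4·(L/(gh_f))^5.2]^0.04
LQ²/(gh_f) = 0.07120; L/(gh_f) = 2.713
Term 1 = ε^1.25·(…)^4.75 = 1.65×10^-12; Term 2 = ν·Q^9.4·(…)^5.2 = 1.44×10^-11
D = 0.66·(1.65×10^-12 + 1.44×10^-11)^0.04 = 0.2442 m = 244 mm
Check: V = 3.46 m/s, Re = 3.91×10^5, f = 0.01415, h_f = 23.6 m ≈ 25.1 m ✓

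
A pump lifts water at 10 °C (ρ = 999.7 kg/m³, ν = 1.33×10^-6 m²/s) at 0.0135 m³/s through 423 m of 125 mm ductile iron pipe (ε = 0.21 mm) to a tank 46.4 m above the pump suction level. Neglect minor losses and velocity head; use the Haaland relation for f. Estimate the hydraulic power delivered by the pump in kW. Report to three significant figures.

P_hyd ≈ 6.81 kW

V = 4Q/(πD²) = 1.100 m/s; Re = 1.03×10^5; ε/D = 0.00168; f = 0.02405
h_f = f(L/D)V²/2g = 5.019 m
Total head H = z + h_f = 46.4 + 5.019 = 51.42 m
P_hyd = ρgQH = 999.7·9.81·0.0135·51.42 = 6.808 kW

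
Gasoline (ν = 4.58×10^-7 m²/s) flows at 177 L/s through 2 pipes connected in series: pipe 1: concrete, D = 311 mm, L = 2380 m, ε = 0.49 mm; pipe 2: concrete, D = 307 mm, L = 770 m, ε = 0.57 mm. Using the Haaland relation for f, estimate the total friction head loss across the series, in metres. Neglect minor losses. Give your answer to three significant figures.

H ≈ 63.8 m

Pipe 1: V = 2.330 m/s, Re = 1.58×10^6, ε/D = 0.00158, f = 0.02217, h_1 = f(L/D)V²/2g = 46.95 m
Pipe 2: V = 2.391 m/s, Re = 1.60×10^6, ε/D = 0.00186, f = 0.02312, h_2 = f(L/D)V²/2g = 16.90 m
Series → Q common, losses add: H = Σh = 63.84 m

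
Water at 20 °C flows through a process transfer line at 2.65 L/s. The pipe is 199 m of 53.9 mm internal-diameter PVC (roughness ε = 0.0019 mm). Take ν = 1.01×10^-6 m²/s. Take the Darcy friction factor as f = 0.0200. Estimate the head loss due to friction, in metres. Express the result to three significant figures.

h_f ≈ 5.08 m

V = 4Q/(πD²) = 4·0.00265/(π·0.0539²) = 1.161 m/s
h_f = f(L/D)V²/(2g) = 0.02000·(199/0.0539)·1.161²/(2·9.81) = 5.076 m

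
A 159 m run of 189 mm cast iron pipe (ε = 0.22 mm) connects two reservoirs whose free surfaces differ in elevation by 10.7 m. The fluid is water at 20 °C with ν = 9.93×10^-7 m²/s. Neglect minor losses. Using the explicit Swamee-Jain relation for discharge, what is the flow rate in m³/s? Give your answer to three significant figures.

Q ≈ 0.0972 m³/s

Swamee-Jain (Type II): Q = -0.965·√(gD⁵h_f/L)·ln[ε/(3.7D) + √(3.17ν²L/(gD³h_f))]
√(gD⁵h_f/L) = √(9.81·0.189⁵·10.7/159) = 0.01262
ε/(3.7D) = 3.15×10^-4; √(3.17ν²L/(gD³h_f)) = 2.65×10^-5
Q = -0.965·0.01262·ln(3.411×10^-4) = 0.09721 m³/s
Check: V = 3.46 m/s, Re = 6.59×10^5, f = 0.02090, h_f = 10.8 m ≈ 10.7 m ✓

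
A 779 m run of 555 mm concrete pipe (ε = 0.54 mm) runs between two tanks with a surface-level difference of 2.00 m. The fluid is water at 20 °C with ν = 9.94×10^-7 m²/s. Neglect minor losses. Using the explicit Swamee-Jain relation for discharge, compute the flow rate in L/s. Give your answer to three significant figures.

Q ≈ 286 L/s

Swamee-Jain (Type II): Q = -0.965·√(gD⁵h_f/L)·ln[ε/(3.7D) + √(3.17ν²L/(gD³h_f))]
√(gD⁵h_f/L) = √(9.81·0.555⁵·2.00/779) = 0.03642
ε/(3.7D) = 2.63×10^-4; √(3.17ν²L/(gD³h_f)) = 2.70×10^-5
Q = -0.965·0.03642·ln(2.899×10^-4) = 0.2863 m³/s
Check: V = 1.18 m/s, Re = 6.61×10^5, f = 0.02008, h_f = 2.01 m ≈ 2.00 m ✓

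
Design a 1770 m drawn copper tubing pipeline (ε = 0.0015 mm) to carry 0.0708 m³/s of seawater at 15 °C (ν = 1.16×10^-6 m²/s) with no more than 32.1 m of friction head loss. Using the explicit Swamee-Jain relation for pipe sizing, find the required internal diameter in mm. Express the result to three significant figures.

Swamee-Jain (Type III): D = 0.66·[ε^1.25·(LQ²/(gh_f))^4.75 + ν·Q^9.4·(L/(gh_f))^5.2]^0.04
LQ²/(gh_f) = 0.02818; L/(gh_f) = 5.621
Term 1 = ε^1.25·(…)^4.75 = 2.27×10^-15; Term 2 = ν·Q^9.4·(…)^5.2 = 1.42×10^-13
D = 0.66·(2.27×10^-15 + 1.42×10^-13)^0.04 = 0.2023 m = 202 mm
Check: V = 2.20 m/s, Re = 3.84×10^5, f = 0.01383, h_f = 29.9 m ≈ 32.1 m ✓

D ≈ 202 mm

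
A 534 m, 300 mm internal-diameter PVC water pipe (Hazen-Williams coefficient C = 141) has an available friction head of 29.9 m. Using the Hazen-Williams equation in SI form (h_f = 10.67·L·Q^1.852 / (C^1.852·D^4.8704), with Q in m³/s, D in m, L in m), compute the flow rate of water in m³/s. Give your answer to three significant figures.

Q ≈ 0.349 m³/s

Rearranging: Q = [h_f·C^1.852·D^4.8704 / (10.67·L)]^(1/1.852)
Q = [29.9·141^1.852·0.300^4.8704 / (10.67·534)]^0.540 = 0.3492 m³/s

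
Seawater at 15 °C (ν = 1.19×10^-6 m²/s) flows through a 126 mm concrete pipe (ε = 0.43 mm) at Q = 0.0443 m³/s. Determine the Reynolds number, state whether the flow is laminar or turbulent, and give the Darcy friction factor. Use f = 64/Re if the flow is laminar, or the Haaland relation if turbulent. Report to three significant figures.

Re ≈ 3.76×10^5; turbulent; f ≈ 0.0275

V = 4Q/(πD²) = 3.553 m/s
Re = VD/ν = 3.553·0.126/1.19×10^-6 = 3.76×10^5
Re > 4000 → turbulent; ε/D = 0.00341
Haaland: f = 0.02749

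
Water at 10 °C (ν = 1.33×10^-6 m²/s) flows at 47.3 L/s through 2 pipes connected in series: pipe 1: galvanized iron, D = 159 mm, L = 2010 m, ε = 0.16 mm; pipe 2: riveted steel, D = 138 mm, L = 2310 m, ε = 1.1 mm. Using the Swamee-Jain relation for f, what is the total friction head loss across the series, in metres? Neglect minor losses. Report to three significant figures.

H ≈ 379 m

Pipe 1: V = 2.382 m/s, Re = 2.85×10^5, ε/D = 0.00101, f = 0.02082, h_1 = f(L/D)V²/2g = 76.13 m
Pipe 2: V = 3.162 m/s, Re = 3.28×10^5, ε/D = 0.00797, f = 0.03548, h_2 = f(L/D)V²/2g = 302.8 m
Series → Q common, losses add: H = Σh = 378.9 m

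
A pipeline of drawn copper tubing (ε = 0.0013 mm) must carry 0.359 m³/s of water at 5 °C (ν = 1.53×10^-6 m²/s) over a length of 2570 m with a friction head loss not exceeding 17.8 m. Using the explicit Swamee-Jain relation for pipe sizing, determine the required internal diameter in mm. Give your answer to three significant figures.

Swamee-Jain (Type III): D = 0.66·[ε^1.25·(LQ²/(gh_f))^4.75 + ν·Q^9.4·(L/(gh_f))^5.2]^0.04
LQ²/(gh_f) = 1.897; L/(gh_f) = 14.72
Term 1 = ε^1.25·(…)^4.75 = 9.19×10^-7; Term 2 = ν·Q^9.4·(…)^5.2 = 1.19×10^-4
D = 0.66·(9.19×10^-7 + 1.19×10^-4)^0.04 = 0.4599 m = 460 mm
Check: V = 2.16 m/s, Re = 6.50×10^5, f = 0.01255, h_f = 16.7 m ≈ 17.8 m ✓

D ≈ 460 mm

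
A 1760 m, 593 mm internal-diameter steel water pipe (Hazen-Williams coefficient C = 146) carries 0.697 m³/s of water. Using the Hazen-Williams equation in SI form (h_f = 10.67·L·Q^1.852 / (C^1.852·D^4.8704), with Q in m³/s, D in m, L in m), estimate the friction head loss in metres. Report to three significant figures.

h_f ≈ 12.0 m

h_f = 10.67·1760·0.697^1.852 / (146^1.852·0.593^4.8704) = 12.03 m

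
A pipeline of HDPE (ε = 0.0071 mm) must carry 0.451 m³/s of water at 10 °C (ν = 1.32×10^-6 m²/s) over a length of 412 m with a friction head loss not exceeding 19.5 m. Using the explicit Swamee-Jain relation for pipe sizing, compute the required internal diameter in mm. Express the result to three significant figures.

Swamee-Jain (Type III): D = 0.66·[ε^1.25·(LQ²/(gh_f))^4.75 + ν·Q^9.4·(L/(gh_f))^5.2]^0.04
LQ²/(gh_f) = 0.4381; L/(gh_f) = 2.154
Term 1 = ε^1.25·(…)^4.75 = 7.27×10^-9; Term 2 = ν·Q^9.4·(…)^5.2 = 4.00×10^-8
D = 0.66·(7.27×10^-9 + 4.00×10^-8)^0.04 = 0.3362 m = 336 mm
Check: V = 5.08 m/s, Re = 1.29×10^6, f = 0.01170, h_f = 18.9 m ≈ 19.5 m ✓

D ≈ 336 mm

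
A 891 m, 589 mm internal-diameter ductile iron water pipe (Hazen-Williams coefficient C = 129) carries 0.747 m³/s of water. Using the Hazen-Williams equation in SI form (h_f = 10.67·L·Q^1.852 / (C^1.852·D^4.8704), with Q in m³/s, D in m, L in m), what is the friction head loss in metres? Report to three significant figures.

h_f = 10.67·891·0.747^1.852 / (129^1.852·0.589^4.8704) = 9.000 m

h_f ≈ 9.00 m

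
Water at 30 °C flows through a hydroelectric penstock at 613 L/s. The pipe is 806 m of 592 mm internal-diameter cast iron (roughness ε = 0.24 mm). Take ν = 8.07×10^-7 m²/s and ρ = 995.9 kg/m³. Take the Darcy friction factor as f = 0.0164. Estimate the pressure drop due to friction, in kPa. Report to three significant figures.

V = 4Q/(πD²) = 4·0.613/(π·0.592²) = 2.227 m/s
h_f = f(L/D)V²/(2g) = 0.01640·(806/0.592)·2.227²/(2·9.81) = 5.644 m
Δp = ρg·h_f = 995.9·9.81·5.644 = 55.14 kPa

Δp ≈ 55.1 kPa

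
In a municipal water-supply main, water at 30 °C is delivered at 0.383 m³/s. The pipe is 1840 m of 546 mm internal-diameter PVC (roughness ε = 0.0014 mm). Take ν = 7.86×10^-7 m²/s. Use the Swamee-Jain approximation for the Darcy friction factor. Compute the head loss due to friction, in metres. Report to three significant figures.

V = 4Q/(πD²) = 4·0.383/(π·0.546²) = 1.636 m/s
Re = VD/ν = 1.636·0.546/7.86×10^-7 = 1.14×10^6 → turbulent
ε/D = 0.0014/546 = 2.56×10^-6
Swamee-Jain: f = 0.01143
h_f = f(L/D)V²/(2g) = 0.01143·(1840/0.546)·1.636²/(2·9.81) = 5.254 m

h_f ≈ 5.25 m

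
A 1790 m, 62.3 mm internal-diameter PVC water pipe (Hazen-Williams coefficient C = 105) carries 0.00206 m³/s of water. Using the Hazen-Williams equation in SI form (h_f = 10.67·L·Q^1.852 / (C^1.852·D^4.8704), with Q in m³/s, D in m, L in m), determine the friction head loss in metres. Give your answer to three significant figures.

h_f = 10.67·1790·0.00206^1.852 / (105^1.852·0.0623^4.8704) = 27.19 m

h_f ≈ 27.2 m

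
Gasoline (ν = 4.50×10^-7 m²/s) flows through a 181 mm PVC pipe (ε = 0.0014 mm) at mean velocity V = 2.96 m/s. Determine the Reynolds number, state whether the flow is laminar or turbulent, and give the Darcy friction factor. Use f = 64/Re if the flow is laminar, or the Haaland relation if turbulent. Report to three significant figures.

Re = VD/ν = 2.960·0.181/4.50×10^-7 = 1.19×10^6
Re > 4000 → turbulent; ε/D = 7.73×10^-6
Haaland: f = 0.01141

Re ≈ 1.19×10^6; turbulent; f ≈ 0.0114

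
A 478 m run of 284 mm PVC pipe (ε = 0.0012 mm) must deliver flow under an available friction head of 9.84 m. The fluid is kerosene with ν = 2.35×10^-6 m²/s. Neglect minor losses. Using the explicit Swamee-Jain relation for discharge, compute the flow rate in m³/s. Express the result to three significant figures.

Swamee-Jain (Type II): Q = -0.965·√(gD⁵h_f/L)·ln[ε/(3.7D) + √(3.17ν²L/(gD³h_f))]
√(gD⁵h_f/L) = √(9.81·0.284⁵·9.84/478) = 0.01932
ε/(3.7D) = 1.14×10^-6; √(3.17ν²L/(gD³h_f)) = 6.15×10^-5
Q = -0.965·0.01932·ln(6.266×10^-5) = 0.1804 m³/s
Check: V = 2.85 m/s, Re = 3.44×10^5, f = 0.01407, h_f = 9.78 m ≈ 9.84 m ✓

Q ≈ 0.180 m³/s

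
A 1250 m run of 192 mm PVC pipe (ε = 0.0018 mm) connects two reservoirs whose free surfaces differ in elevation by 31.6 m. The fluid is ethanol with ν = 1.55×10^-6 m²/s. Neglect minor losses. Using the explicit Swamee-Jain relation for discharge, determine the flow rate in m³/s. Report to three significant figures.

Swamee-Jain (Type II): Q = -0.965·√(gD⁵h_f/L)·ln[ε/(3.7D) + √(3.17ν²L/(gD³h_f))]
√(gD⁵h_f/L) = √(9.81·0.192⁵·31.6/1250) = 0.008044
ε/(3.7D) = 2.53×10^-6; √(3.17ν²L/(gD³h_f)) = 6.59×10^-5
Q = -0.965·0.008044·ln(6.840×10^-5) = 0.07444 m³/s
Check: V = 2.57 m/s, Re = 3.18×10^5, f = 0.01433, h_f = 31.4 m ≈ 31.6 m ✓

Q ≈ 0.0744 m³/s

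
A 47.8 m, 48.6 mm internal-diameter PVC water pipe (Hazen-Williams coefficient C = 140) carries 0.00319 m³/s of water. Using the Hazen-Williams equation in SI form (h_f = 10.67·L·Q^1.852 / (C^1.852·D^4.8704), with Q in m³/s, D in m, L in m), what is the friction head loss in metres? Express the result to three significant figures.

h_f ≈ 3.21 m

h_f = 10.67·47.8·0.00319^1.852 / (140^1.852·0.0486^4.8704) = 3.211 m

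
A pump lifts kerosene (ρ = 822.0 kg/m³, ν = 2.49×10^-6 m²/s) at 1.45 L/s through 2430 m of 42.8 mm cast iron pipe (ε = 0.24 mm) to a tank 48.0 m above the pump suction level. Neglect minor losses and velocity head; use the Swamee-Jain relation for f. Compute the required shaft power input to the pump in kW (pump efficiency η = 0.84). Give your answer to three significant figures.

P_shaft ≈ 2.16 kW

V = 4Q/(πD²) = 1.008 m/s; Re = 1.73×10^4; ε/D = 0.00561; f = 0.03640
h_f = f(L/D)V²/2g = 107.0 m
Total head H = z + h_f = 48.0 + 107.0 = 155.0 m
P_hyd = ρgQH = 822.0·9.81·0.00145·155.0 = 1.812 kW
P_shaft = P_hyd/η = 1.812/0.84 = 2.157 kW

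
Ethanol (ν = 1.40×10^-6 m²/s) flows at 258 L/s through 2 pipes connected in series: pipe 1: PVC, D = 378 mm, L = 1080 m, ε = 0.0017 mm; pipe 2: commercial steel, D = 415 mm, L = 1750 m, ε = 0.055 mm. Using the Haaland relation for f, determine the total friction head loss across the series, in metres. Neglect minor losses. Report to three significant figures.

Pipe 1: V = 2.299 m/s, Re = 6.21×10^5, ε/D = 4.50×10^-6, f = 0.01263, h_1 = f(L/D)V²/2g = 9.721 m
Pipe 2: V = 1.907 m/s, Re = 5.65×10^5, ε/D = 1.33×10^-4, f = 0.01444, h_2 = f(L/D)V²/2g = 11.29 m
Series → Q common, losses add: H = Σh = 21.01 m

H ≈ 21.0 m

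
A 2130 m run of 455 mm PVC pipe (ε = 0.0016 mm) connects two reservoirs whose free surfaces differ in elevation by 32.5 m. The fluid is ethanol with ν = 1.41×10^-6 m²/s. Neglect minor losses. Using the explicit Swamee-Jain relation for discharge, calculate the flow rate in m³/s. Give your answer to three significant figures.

Q ≈ 0.559 m³/s

Swamee-Jain (Type II): Q = -0.965·√(gD⁵h_f/L)·ln[ε/(3.7D) + √(3.17ν²L/(gD³h_f))]
√(gD⁵h_f/L) = √(9.81·0.455⁵·32.5/2130) = 0.05403
ε/(3.7D) = 9.50×10^-7; √(3.17ν²L/(gD³h_f)) = 2.11×10^-5
Q = -0.965·0.05403·ln(2.209×10^-5) = 0.5589 m³/s
Check: V = 3.44 m/s, Re = 1.11×10^6, f = 0.01150, h_f = 32.4 m ≈ 32.5 m ✓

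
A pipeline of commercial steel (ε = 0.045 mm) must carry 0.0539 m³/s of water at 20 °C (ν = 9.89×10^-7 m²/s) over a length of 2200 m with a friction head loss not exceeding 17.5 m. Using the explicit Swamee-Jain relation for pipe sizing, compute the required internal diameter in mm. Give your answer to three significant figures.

D ≈ 221 mm

Swamee-Jain (Type III): D = 0.66·[ε^1.25·(LQ²/(gh_f))^4.75 + ν·Q^9.4·(L/(gh_f))^5.2]^0.04
LQ²/(gh_f) = 0.03723; L/(gh_f) = 12.81
Term 1 = ε^1.25·(…)^4.75 = 6.00×10^-13; Term 2 = ν·Q^9.4·(…)^5.2 = 6.80×10^-13
D = 0.66·(6.00×10^-13 + 6.80×10^-13)^0.04 = 0.2207 m = 221 mm
Check: V = 1.41 m/s, Re = 3.14×10^5, f = 0.01626, h_f = 16.4 m ≈ 17.5 m ✓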